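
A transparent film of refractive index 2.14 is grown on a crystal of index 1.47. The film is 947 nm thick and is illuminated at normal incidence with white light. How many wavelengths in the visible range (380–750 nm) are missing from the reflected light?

5

At the upper boundary (n = 1.0 to n = 2.14) the reflected ray undergoes a half-wave phase shift.
Ray reflecting at the bottom interface goes from n = 2.14 toward n = 1.47: no phase shift.
The two reflections differ by half a wavelength.
So the condition for destructive reflection is 2 n t = m λ.
λ = 2 n t / m = 4053 / m nm.
m=5: 811 nm (IR); m=6: 676 nm (visible); m=7: 579 nm (visible); m=8: 507 nm (visible); m=9: 450 nm (visible); m=10: 405 nm (visible); m=11: 368 nm (UV).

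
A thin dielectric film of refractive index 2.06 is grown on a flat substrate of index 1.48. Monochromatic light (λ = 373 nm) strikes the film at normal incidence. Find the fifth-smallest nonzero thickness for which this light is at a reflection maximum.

407 nm

Top surface (1.0 → 2.06): reflection off a higher-index medium gives a half-wave phase shift.
At the lower boundary (n = 2.06 to n = 1.48) the reflected ray undergoes no phase shift.
Net: one phase inversion between the two reflected rays.
With one net inversion, constructive interference in reflection requires 2 n t = (m + ½) λ.
The fifth-smallest nonzero thickness corresponds to m = 4: t = (m + ½) λ / (2 n) = 4.50 × 373 / (2 × 2.06) = 407 nm.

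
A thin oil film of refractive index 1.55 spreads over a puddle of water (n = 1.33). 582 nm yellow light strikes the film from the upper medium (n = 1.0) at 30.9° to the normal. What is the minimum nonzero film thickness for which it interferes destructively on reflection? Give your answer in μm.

0.199 μm

Ray reflecting at the top interface goes from n = 1.0 toward n = 1.55: a half-wave phase shift.
Ray reflecting at the bottom interface goes from n = 1.55 toward n = 1.33: no phase shift.
The two reflections differ by half a wavelength.
For minimum reflection here: 2 n t cos θ_r = m λ.
Snell's law: 1.0 sin 30.9° = 1.55 sin θ_r → sin θ_r = 0.331, cos θ_r = 0.944.
Minimum nonzero at m = 1: t = λ / (2 n cos θ_r) = 582 / (2 × 1.55 × 0.944) = 199 nm.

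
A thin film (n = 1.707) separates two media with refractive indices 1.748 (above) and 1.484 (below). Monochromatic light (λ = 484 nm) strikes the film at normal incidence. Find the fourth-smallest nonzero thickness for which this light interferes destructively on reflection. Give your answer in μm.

0.496 μm

Top surface (1.748 → 1.707): reflection off a lower-index medium gives no phase shift.
At the lower boundary (n = 1.707 to n = 1.484) the reflected ray undergoes no phase shift.
Zero or two π shifts → no net half-wave offset.
For minimum reflection here: 2 n t = (m + ½) λ.
The fourth-smallest nonzero thickness corresponds to m = 3: t = (m + ½) λ / (2 n) = 3.50 × 484 / (2 × 1.707) = 496 nm.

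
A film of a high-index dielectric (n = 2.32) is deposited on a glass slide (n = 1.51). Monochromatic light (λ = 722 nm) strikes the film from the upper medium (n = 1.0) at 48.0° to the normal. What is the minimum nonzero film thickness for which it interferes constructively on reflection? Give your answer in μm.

At the upper boundary (n = 1.0 to n = 2.32) the reflected ray undergoes a half-wave phase shift.
At the lower boundary (n = 2.32 to n = 1.51) the reflected ray undergoes no phase shift.
The two reflections differ by half a wavelength.
For strong reflection here: 2 n t cos θ_r = (m + ½) λ.
Snell's law: 1.0 sin 48.0° = 2.32 sin θ_r → sin θ_r = 0.320, cos θ_r = 0.947.
Minimum at m = 0: t = λ / (4 n cos θ_r) = 722 / (4 × 2.32 × 0.947) = 82.1 nm.

0.0821 μm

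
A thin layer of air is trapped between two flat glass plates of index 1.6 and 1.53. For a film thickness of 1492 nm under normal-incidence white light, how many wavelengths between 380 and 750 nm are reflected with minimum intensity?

At the upper boundary (n = 1.6 to n = 1.0) the reflected ray undergoes no phase shift.
At the lower boundary (n = 1.0 to n = 1.53) the reflected ray undergoes a half-wave phase shift.
Net: one phase inversion between the two reflected rays.
With one net inversion, destructive interference in reflection requires 2 n t = m λ.
λ = 2 n t / m = 2984 / m nm.
m=3: 995 nm (IR); m=4: 746 nm (visible); m=5: 597 nm (visible); m=6: 497 nm (visible); m=7: 426 nm (visible); m=8: 373 nm (UV).

4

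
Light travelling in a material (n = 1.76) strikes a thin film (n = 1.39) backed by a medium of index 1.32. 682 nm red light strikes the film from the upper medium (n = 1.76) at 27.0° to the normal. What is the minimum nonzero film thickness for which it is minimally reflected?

150 nm

Top surface (1.76 → 1.39): reflection off a lower-index medium gives no phase shift.
Bottom surface (1.39 → 1.32): reflection off a lower-index medium gives no phase shift.
Zero or two π shifts → no net half-wave offset.
So the condition for destructive reflection is 2 n t cos θ_r = (m + ½) λ.
Snell's law: 1.76 sin 27.0° = 1.39 sin θ_r → sin θ_r = 0.575, cos θ_r = 0.818.
Minimum at m = 0: t = λ / (4 n cos θ_r) = 682 / (4 × 1.39 × 0.818) = 150 nm.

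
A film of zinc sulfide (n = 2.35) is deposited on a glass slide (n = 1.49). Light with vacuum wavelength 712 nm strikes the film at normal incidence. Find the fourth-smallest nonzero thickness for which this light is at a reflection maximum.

Top surface (1.0 → 2.35): reflection off a higher-index medium gives a half-wave phase shift.
Bottom surface (2.35 → 1.49): reflection off a lower-index medium gives no phase shift.
The two reflections differ by half a wavelength.
With one net inversion, constructive interference in reflection requires 2 n t = (m + ½) λ.
The fourth-smallest nonzero thickness corresponds to m = 3: t = (m + ½) λ / (2 n) = 3.50 × 712 / (2 × 2.35) = 530 nm.

530 nm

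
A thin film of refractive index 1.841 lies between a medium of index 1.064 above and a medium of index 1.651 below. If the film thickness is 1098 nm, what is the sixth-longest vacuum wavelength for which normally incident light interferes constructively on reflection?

735 nm

Ray reflecting at the top interface goes from n = 1.064 toward n = 1.841: a half-wave phase shift.
Ray reflecting at the bottom interface goes from n = 1.841 toward n = 1.651: no phase shift.
The two reflections differ by half a wavelength.
With one net inversion, constructive interference in reflection requires 2 n t = (m + ½) λ.
λ = 2 n t / (m + ½). The sixth-longest wavelength is m = 5: λ = 2 × 1.841 × 1098 / 5.50 = 735 nm.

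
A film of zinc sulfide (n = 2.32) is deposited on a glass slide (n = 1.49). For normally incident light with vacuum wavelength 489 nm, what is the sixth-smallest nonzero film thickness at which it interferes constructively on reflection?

Top surface (1.0 → 2.32): reflection off a higher-index medium gives a half-wave phase shift.
Ray reflecting at the bottom interface goes from n = 2.32 toward n = 1.49: no phase shift.
Net: one phase inversion between the two reflected rays.
With one net inversion, constructive interference in reflection requires 2 n t = (m + ½) λ.
The sixth-smallest nonzero thickness corresponds to m = 5: t = (m + ½) λ / (2 n) = 5.50 × 489 / (2 × 2.32) = 580 nm.

580 nm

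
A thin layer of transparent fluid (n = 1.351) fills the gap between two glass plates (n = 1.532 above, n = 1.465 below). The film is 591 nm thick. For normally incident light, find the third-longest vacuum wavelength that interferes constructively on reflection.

Ray reflecting at the top interface goes from n = 1.532 toward n = 1.351: no phase shift.
Bottom surface (1.351 → 1.465): reflection off a higher-index medium gives a half-wave phase shift.
Exactly one π shift → a net half-wave offset.
So the condition for constructive reflection is 2 n t = (m + ½) λ.
λ = 2 n t / (m + ½). The third-longest wavelength is m = 2: λ = 2 × 1.351 × 591 / 2.50 = 639 nm.

639 nm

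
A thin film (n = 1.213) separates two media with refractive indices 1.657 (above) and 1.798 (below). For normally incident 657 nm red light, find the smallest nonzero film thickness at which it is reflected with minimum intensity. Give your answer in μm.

Top surface (1.657 → 1.213): reflection off a lower-index medium gives no phase shift.
Bottom surface (1.213 → 1.798): reflection off a higher-index medium gives a half-wave phase shift.
Exactly one π shift → a net half-wave offset.
For dark reflection here: 2 n t = m λ.
Minimum nonzero at m = 1: t = λ / (2 n) = 657 / (2 × 1.213) = 271 nm.

0.271 μm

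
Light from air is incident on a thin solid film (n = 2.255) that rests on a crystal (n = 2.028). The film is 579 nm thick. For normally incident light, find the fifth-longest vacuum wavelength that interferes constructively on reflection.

580 nm

Ray reflecting at the top interface goes from n = 1.0 toward n = 2.255: a half-wave phase shift.
Bottom surface (2.255 → 2.028): reflection off a lower-index medium gives no phase shift.
The two reflections differ by half a wavelength.
For strong reflection here: 2 n t = (m + ½) λ.
λ = 2 n t / (m + ½). The fifth-longest wavelength is m = 4: λ = 2 × 2.255 × 579 / 4.50 = 580 nm.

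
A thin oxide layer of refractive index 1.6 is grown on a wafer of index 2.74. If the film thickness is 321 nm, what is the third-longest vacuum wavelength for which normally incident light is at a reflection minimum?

Ray reflecting at the top interface goes from n = 1.0 toward n = 1.6: a half-wave phase shift.
Ray reflecting at the bottom interface goes from n = 1.6 toward n = 2.74: a half-wave phase shift.
Zero or two π shifts → no net half-wave offset.
So the condition for destructive reflection is 2 n t = (m + ½) λ.
λ = 2 n t / (m + ½). The third-longest wavelength is m = 2: λ = 2 × 1.6 × 321 / 2.50 = 411 nm.

411 nm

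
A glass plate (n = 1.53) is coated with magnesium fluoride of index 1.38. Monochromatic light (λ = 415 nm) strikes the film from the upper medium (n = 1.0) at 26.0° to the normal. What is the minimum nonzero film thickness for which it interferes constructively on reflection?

159 nm

Top surface (1.0 → 1.38): reflection off a higher-index medium gives a half-wave phase shift.
Bottom surface (1.38 → 1.53): reflection off a higher-index medium gives a half-wave phase shift.
Net: no relative phase inversion (both shifts match).
For maximum reflection here: 2 n t cos θ_r = m λ.
Snell's law: 1.0 sin 26.0° = 1.38 sin θ_r → sin θ_r = 0.318, cos θ_r = 0.948.
Minimum nonzero at m = 1: t = λ / (2 n cos θ_r) = 415 / (2 × 1.38 × 0.948) = 159 nm.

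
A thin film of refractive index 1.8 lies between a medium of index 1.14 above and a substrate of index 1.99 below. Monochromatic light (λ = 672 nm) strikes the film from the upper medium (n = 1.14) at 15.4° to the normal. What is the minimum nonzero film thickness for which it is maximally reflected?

Ray reflecting at the top interface goes from n = 1.14 toward n = 1.8: a half-wave phase shift.
At the lower boundary (n = 1.8 to n = 1.99) the reflected ray undergoes a half-wave phase shift.
Net: no relative phase inversion (both shifts match).
So the condition for constructive reflection is 2 n t cos θ_r = m λ.
Snell's law: 1.14 sin 15.4° = 1.8 sin θ_r → sin θ_r = 0.168, cos θ_r = 0.986.
Minimum nonzero at m = 1: t = λ / (2 n cos θ_r) = 672 / (2 × 1.8 × 0.986) = 189 nm.

189 nm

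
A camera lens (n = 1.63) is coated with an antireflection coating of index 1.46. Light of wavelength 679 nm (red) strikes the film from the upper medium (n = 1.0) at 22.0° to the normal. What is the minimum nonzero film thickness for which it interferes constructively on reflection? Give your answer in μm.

0.241 μm

Top surface (1.0 → 1.46): reflection off a higher-index medium gives a half-wave phase shift.
Bottom surface (1.46 → 1.63): reflection off a higher-index medium gives a half-wave phase shift.
Net: no relative phase inversion (both shifts match).
For strong reflection here: 2 n t cos θ_r = m λ.
Snell's law: 1.0 sin 22.0° = 1.46 sin θ_r → sin θ_r = 0.257, cos θ_r = 0.967.
Minimum nonzero at m = 1: t = λ / (2 n cos θ_r) = 679 / (2 × 1.46 × 0.967) = 241 nm.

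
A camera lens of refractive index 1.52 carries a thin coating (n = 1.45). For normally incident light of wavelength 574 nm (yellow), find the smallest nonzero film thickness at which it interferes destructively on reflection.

99.0 nm

Top surface (1.0 → 1.45): reflection off a higher-index medium gives a half-wave phase shift.
Ray reflecting at the bottom interface goes from n = 1.45 toward n = 1.52: a half-wave phase shift.
Zero or two π shifts → no net half-wave offset.
For weak reflection here: 2 n t = (m + ½) λ.
Minimum at m = 0: t = λ / (4 n) = 574 / (4 × 1.45) = 99.0 nm.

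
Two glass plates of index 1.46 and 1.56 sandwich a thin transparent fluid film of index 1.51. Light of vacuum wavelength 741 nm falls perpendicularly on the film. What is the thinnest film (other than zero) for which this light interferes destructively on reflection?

123 nm

Ray reflecting at the top interface goes from n = 1.46 toward n = 1.51: a half-wave phase shift.
Ray reflecting at the bottom interface goes from n = 1.51 toward n = 1.56: a half-wave phase shift.
The two reflections carry the same phase change, so no net offset.
For dark reflection here: 2 n t = (m + ½) λ.
Minimum at m = 0: t = λ / (4 n) = 741 / (4 × 1.51) = 123 nm.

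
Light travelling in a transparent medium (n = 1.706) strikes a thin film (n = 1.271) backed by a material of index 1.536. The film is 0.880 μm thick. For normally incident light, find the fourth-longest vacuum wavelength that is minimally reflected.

At the upper boundary (n = 1.706 to n = 1.271) the reflected ray undergoes no phase shift.
Ray reflecting at the bottom interface goes from n = 1.271 toward n = 1.536: a half-wave phase shift.
Exactly one π shift → a net half-wave offset.
So the condition for destructive reflection is 2 n t = m λ.
λ = 2 n t / m. The fourth-longest wavelength is m = 4: λ = 2 × 1.271 × 880 / 4.00 = 559 nm.

559 nm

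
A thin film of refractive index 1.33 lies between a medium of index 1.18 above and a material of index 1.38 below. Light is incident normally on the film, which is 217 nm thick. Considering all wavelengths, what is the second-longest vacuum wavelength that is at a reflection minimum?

385 nm

At the upper boundary (n = 1.18 to n = 1.33) the reflected ray undergoes a half-wave phase shift.
At the lower boundary (n = 1.33 to n = 1.38) the reflected ray undergoes a half-wave phase shift.
The two reflections carry the same phase change, so no net offset.
For dark reflection here: 2 n t = (m + ½) λ.
λ = 2 n t / (m + ½). The second-longest wavelength is m = 1: λ = 2 × 1.33 × 217 / 1.50 = 385 nm.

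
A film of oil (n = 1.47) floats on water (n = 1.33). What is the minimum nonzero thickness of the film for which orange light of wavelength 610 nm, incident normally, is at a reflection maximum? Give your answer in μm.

Top surface (1.0 → 1.47): reflection off a higher-index medium gives a half-wave phase shift.
Ray reflecting at the bottom interface goes from n = 1.47 toward n = 1.33: no phase shift.
Exactly one π shift → a net half-wave offset.
With one net inversion, constructive interference in reflection requires 2 n t = (m + ½) λ.
Minimum at m = 0: t = λ / (4 n) = 610 / (4 × 1.47) = 104 nm.

0.104 μm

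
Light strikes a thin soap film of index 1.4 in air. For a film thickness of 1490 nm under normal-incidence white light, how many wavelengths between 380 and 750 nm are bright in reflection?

5

At the upper boundary (n = 1.0 to n = 1.4) the reflected ray undergoes a half-wave phase shift.
At the lower boundary (n = 1.4 to n = 1.0) the reflected ray undergoes no phase shift.
The two reflections differ by half a wavelength.
With one net inversion, constructive interference in reflection requires 2 n t = (m + ½) λ.
λ = 2 n t / (m + ½) = 4172 / (m + ½) nm.
m=5: 759 nm (IR); m=6: 642 nm (visible); m=7: 556 nm (visible); m=8: 491 nm (visible); m=9: 439 nm (visible); m=10: 397 nm (visible); m=11: 363 nm (UV).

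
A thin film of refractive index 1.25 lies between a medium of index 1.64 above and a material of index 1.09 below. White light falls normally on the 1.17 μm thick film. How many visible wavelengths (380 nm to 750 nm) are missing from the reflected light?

Ray reflecting at the top interface goes from n = 1.64 toward n = 1.25: no phase shift.
Bottom surface (1.25 → 1.09): reflection off a lower-index medium gives no phase shift.
The two reflections carry the same phase change, so no net offset.
With no net inversion, destructive interference in reflection requires 2 n t = (m + ½) λ.
λ = 2 n t / (m + ½) = 2925 / (m + ½) nm.
m=3: 836 nm (IR); m=4: 650 nm (visible); m=5: 532 nm (visible); m=6: 450 nm (visible); m=7: 390 nm (visible); m=8: 344 nm (UV).

4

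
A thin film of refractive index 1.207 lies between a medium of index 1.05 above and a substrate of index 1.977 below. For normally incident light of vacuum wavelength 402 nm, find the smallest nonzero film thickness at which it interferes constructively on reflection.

167 nm

Top surface (1.05 → 1.207): reflection off a higher-index medium gives a half-wave phase shift.
At the lower boundary (n = 1.207 to n = 1.977) the reflected ray undergoes a half-wave phase shift.
The two reflections carry the same phase change, so no net offset.
With no net inversion, constructive interference in reflection requires 2 n t = m λ.
Minimum nonzero at m = 1: t = λ / (2 n) = 402 / (2 × 1.207) = 167 nm.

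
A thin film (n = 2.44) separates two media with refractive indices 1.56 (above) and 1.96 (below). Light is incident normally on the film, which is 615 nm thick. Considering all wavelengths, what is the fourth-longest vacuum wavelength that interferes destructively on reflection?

Ray reflecting at the top interface goes from n = 1.56 toward n = 2.44: a half-wave phase shift.
At the lower boundary (n = 2.44 to n = 1.96) the reflected ray undergoes no phase shift.
Net: one phase inversion between the two reflected rays.
With one net inversion, destructive interference in reflection requires 2 n t = m λ.
λ = 2 n t / m. The fourth-longest wavelength is m = 4: λ = 2 × 2.44 × 615 / 4.00 = 750 nm.

750 nm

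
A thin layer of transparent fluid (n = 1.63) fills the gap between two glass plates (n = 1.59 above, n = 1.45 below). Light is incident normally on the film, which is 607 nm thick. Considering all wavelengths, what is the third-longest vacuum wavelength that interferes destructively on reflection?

At the upper boundary (n = 1.59 to n = 1.63) the reflected ray undergoes a half-wave phase shift.
At the lower boundary (n = 1.63 to n = 1.45) the reflected ray undergoes no phase shift.
Exactly one π shift → a net half-wave offset.
For dark reflection here: 2 n t = m λ.
λ = 2 n t / m. The third-longest wavelength is m = 3: λ = 2 × 1.63 × 607 / 3.00 = 660 nm.

660 nm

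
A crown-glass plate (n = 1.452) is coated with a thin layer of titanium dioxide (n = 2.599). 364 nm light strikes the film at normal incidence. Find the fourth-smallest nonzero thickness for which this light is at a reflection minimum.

280 nm

Top surface (1.0 → 2.599): reflection off a higher-index medium gives a half-wave phase shift.
Ray reflecting at the bottom interface goes from n = 2.599 toward n = 1.452: no phase shift.
The two reflections differ by half a wavelength.
For weak reflection here: 2 n t = m λ.
The fourth-smallest nonzero thickness corresponds to m = 4: t = m λ / (2 n) = 4.00 × 364 / (2 × 2.599) = 280 nm.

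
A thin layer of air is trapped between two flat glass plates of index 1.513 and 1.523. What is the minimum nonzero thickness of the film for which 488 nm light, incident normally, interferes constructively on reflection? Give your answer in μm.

0.122 μm

Ray reflecting at the top interface goes from n = 1.513 toward n = 1.0: no phase shift.
Ray reflecting at the bottom interface goes from n = 1.0 toward n = 1.523: a half-wave phase shift.
Exactly one π shift → a net half-wave offset.
So the condition for constructive reflection is 2 n t = (m + ½) λ.
Minimum at m = 0: t = λ / (4 n) = 488 / (4 × 1.0) = 122 nm.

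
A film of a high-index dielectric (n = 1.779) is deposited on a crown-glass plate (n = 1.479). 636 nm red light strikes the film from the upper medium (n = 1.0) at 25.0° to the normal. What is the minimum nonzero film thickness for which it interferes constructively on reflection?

92.0 nm

Ray reflecting at the top interface goes from n = 1.0 toward n = 1.779: a half-wave phase shift.
At the lower boundary (n = 1.779 to n = 1.479) the reflected ray undergoes no phase shift.
Exactly one π shift → a net half-wave offset.
For bright reflection here: 2 n t cos θ_r = (m + ½) λ.
Snell's law: 1.0 sin 25.0° = 1.779 sin θ_r → sin θ_r = 0.238, cos θ_r = 0.971.
Minimum at m = 0: t = λ / (4 n cos θ_r) = 636 / (4 × 1.779 × 0.971) = 92.0 nm.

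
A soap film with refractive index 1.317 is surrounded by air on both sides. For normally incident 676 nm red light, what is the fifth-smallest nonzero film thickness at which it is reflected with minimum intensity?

1283 nm

Ray reflecting at the top interface goes from n = 1.0 toward n = 1.317: a half-wave phase shift.
At the lower boundary (n = 1.317 to n = 1.0) the reflected ray undergoes no phase shift.
The two reflections differ by half a wavelength.
With one net inversion, destructive interference in reflection requires 2 n t = m λ.
The fifth-smallest nonzero thickness corresponds to m = 5: t = m λ / (2 n) = 5.00 × 676 / (2 × 1.317) = 1283 nm.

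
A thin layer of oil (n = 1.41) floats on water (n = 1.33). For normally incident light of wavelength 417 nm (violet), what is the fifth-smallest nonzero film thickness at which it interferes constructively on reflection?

665 nm

Top surface (1.0 → 1.41): reflection off a higher-index medium gives a half-wave phase shift.
Bottom surface (1.41 → 1.33): reflection off a lower-index medium gives no phase shift.
Net: one phase inversion between the two reflected rays.
With one net inversion, constructive interference in reflection requires 2 n t = (m + ½) λ.
The fifth-smallest nonzero thickness corresponds to m = 4: t = (m + ½) λ / (2 n) = 4.50 × 417 / (2 × 1.41) = 665 nm.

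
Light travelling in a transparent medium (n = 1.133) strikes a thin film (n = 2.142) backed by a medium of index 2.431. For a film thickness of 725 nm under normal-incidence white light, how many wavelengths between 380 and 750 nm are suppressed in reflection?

Top surface (1.133 → 2.142): reflection off a higher-index medium gives a half-wave phase shift.
Ray reflecting at the bottom interface goes from n = 2.142 toward n = 2.431: a half-wave phase shift.
Zero or two π shifts → no net half-wave offset.
So the condition for destructive reflection is 2 n t = (m + ½) λ.
λ = 2 n t / (m + ½) = 3106 / (m + ½) nm.
m=3: 887 nm (IR); m=4: 690 nm (visible); m=5: 565 nm (visible); m=6: 478 nm (visible); m=7: 414 nm (visible); m=8: 365 nm (UV).

4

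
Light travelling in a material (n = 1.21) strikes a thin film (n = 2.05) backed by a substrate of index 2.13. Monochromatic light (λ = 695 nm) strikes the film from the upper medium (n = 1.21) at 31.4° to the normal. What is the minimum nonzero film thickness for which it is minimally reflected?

Ray reflecting at the top interface goes from n = 1.21 toward n = 2.05: a half-wave phase shift.
Ray reflecting at the bottom interface goes from n = 2.05 toward n = 2.13: a half-wave phase shift.
The two reflections carry the same phase change, so no net offset.
So the condition for destructive reflection is 2 n t cos θ_r = (m + ½) λ.
Snell's law: 1.21 sin 31.4° = 2.05 sin θ_r → sin θ_r = 0.308, cos θ_r = 0.952.
Minimum at m = 0: t = λ / (4 n cos θ_r) = 695 / (4 × 2.05 × 0.952) = 89.1 nm.

89.1 nm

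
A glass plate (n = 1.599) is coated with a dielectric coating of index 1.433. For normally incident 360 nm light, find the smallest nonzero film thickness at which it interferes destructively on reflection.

62.8 nm

Ray reflecting at the top interface goes from n = 1.0 toward n = 1.433: a half-wave phase shift.
Bottom surface (1.433 → 1.599): reflection off a higher-index medium gives a half-wave phase shift.
Zero or two π shifts → no net half-wave offset.
With no net inversion, destructive interference in reflection requires 2 n t = (m + ½) λ.
Minimum at m = 0: t = λ / (4 n) = 360 / (4 × 1.433) = 62.8 nm.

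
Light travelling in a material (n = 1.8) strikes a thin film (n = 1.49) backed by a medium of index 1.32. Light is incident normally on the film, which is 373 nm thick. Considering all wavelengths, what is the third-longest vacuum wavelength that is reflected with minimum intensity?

445 nm

At the upper boundary (n = 1.8 to n = 1.49) the reflected ray undergoes no phase shift.
At the lower boundary (n = 1.49 to n = 1.32) the reflected ray undergoes no phase shift.
The two reflections carry the same phase change, so no net offset.
With no net inversion, destructive interference in reflection requires 2 n t = (m + ½) λ.
λ = 2 n t / (m + ½). The third-longest wavelength is m = 2: λ = 2 × 1.49 × 373 / 2.50 = 445 nm.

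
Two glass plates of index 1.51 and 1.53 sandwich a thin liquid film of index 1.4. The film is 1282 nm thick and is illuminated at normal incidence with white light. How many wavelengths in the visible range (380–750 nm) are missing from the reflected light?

5

Ray reflecting at the top interface goes from n = 1.51 toward n = 1.4: no phase shift.
Bottom surface (1.4 → 1.53): reflection off a higher-index medium gives a half-wave phase shift.
Net: one phase inversion between the two reflected rays.
For weak reflection here: 2 n t = m λ.
λ = 2 n t / m = 3590 / m nm.
m=4: 897 nm (IR); m=5: 718 nm (visible); m=6: 598 nm (visible); m=7: 513 nm (visible); m=8: 449 nm (visible); m=9: 399 nm (visible); m=10: 359 nm (UV).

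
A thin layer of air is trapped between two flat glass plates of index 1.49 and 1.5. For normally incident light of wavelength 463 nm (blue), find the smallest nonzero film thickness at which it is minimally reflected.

232 nm

Top surface (1.49 → 1.0): reflection off a lower-index medium gives no phase shift.
At the lower boundary (n = 1.0 to n = 1.5) the reflected ray undergoes a half-wave phase shift.
Exactly one π shift → a net half-wave offset.
So the condition for destructive reflection is 2 n t = m λ.
Minimum nonzero at m = 1: t = λ / (2 n) = 463 / (2 × 1.0) = 232 nm.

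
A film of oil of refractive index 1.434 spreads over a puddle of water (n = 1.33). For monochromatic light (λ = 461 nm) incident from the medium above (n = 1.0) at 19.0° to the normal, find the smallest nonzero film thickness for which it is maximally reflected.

82.5 nm

At the upper boundary (n = 1.0 to n = 1.434) the reflected ray undergoes a half-wave phase shift.
Ray reflecting at the bottom interface goes from n = 1.434 toward n = 1.33: no phase shift.
Exactly one π shift → a net half-wave offset.
So the condition for constructive reflection is 2 n t cos θ_r = (m + ½) λ.
Snell's law: 1.0 sin 19.0° = 1.434 sin θ_r → sin θ_r = 0.227, cos θ_r = 0.974.
Minimum at m = 0: t = λ / (4 n cos θ_r) = 461 / (4 × 1.434 × 0.974) = 82.5 nm.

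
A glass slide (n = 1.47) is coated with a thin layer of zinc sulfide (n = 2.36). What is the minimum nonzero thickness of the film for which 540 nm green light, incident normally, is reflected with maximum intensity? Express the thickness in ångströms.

At the upper boundary (n = 1.0 to n = 2.36) the reflected ray undergoes a half-wave phase shift.
Ray reflecting at the bottom interface goes from n = 2.36 toward n = 1.47: no phase shift.
Net: one phase inversion between the two reflected rays.
With one net inversion, constructive interference in reflection requires 2 n t = (m + ½) λ.
Minimum at m = 0: t = λ / (4 n) = 540 / (4 × 2.36) = 57.2 nm.

572 Å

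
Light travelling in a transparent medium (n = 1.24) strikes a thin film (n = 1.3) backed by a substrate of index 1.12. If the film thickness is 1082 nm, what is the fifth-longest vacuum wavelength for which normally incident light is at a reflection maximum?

625 nm

Top surface (1.24 → 1.3): reflection off a higher-index medium gives a half-wave phase shift.
At the lower boundary (n = 1.3 to n = 1.12) the reflected ray undergoes no phase shift.
Net: one phase inversion between the two reflected rays.
For strong reflection here: 2 n t = (m + ½) λ.
λ = 2 n t / (m + ½). The fifth-longest wavelength is m = 4: λ = 2 × 1.3 × 1082 / 4.50 = 625 nm.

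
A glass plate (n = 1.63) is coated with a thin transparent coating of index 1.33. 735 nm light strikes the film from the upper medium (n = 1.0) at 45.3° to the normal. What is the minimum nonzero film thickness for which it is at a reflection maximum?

Ray reflecting at the top interface goes from n = 1.0 toward n = 1.33: a half-wave phase shift.
Ray reflecting at the bottom interface goes from n = 1.33 toward n = 1.63: a half-wave phase shift.
Zero or two π shifts → no net half-wave offset.
For maximum reflection here: 2 n t cos θ_r = m λ.
Snell's law: 1.0 sin 45.3° = 1.33 sin θ_r → sin θ_r = 0.534, cos θ_r = 0.845.
Minimum nonzero at m = 1: t = λ / (2 n cos θ_r) = 735 / (2 × 1.33 × 0.845) = 327 nm.

327 nm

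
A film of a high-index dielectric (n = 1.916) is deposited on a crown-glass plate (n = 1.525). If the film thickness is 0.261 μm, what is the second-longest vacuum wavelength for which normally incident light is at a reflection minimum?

500 nm

Ray reflecting at the top interface goes from n = 1.0 toward n = 1.916: a half-wave phase shift.
Bottom surface (1.916 → 1.525): reflection off a lower-index medium gives no phase shift.
The two reflections differ by half a wavelength.
With one net inversion, destructive interference in reflection requires 2 n t = m λ.
λ = 2 n t / m. The second-longest wavelength is m = 2: λ = 2 × 1.916 × 261 / 2.00 = 500 nm.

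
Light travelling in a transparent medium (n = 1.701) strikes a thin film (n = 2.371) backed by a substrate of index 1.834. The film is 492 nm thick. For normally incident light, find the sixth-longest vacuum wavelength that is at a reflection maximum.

424 nm

Ray reflecting at the top interface goes from n = 1.701 toward n = 2.371: a half-wave phase shift.
At the lower boundary (n = 2.371 to n = 1.834) the reflected ray undergoes no phase shift.
The two reflections differ by half a wavelength.
With one net inversion, constructive interference in reflection requires 2 n t = (m + ½) λ.
λ = 2 n t / (m + ½). The sixth-longest wavelength is m = 5: λ = 2 × 2.371 × 492 / 5.50 = 424 nm.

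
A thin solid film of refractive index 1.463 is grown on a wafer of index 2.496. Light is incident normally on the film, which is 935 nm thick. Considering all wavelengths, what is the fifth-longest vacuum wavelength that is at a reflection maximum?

547 nm

Ray reflecting at the top interface goes from n = 1.0 toward n = 1.463: a half-wave phase shift.
Bottom surface (1.463 → 2.496): reflection off a higher-index medium gives a half-wave phase shift.
Zero or two π shifts → no net half-wave offset.
So the condition for constructive reflection is 2 n t = m λ.
λ = 2 n t / m. The fifth-longest wavelength is m = 5: λ = 2 × 1.463 × 935 / 5.00 = 547 nm.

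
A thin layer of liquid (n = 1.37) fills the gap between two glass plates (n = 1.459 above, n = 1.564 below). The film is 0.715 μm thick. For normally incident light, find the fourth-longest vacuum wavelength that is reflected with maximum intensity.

560 nm

Ray reflecting at the top interface goes from n = 1.459 toward n = 1.37: no phase shift.
At the lower boundary (n = 1.37 to n = 1.564) the reflected ray undergoes a half-wave phase shift.
Net: one phase inversion between the two reflected rays.
So the condition for constructive reflection is 2 n t = (m + ½) λ.
λ = 2 n t / (m + ½). The fourth-longest wavelength is m = 3: λ = 2 × 1.37 × 715 / 3.50 = 560 nm.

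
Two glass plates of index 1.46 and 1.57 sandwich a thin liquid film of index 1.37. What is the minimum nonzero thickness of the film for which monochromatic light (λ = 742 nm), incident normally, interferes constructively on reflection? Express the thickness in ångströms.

Top surface (1.46 → 1.37): reflection off a lower-index medium gives no phase shift.
Ray reflecting at the bottom interface goes from n = 1.37 toward n = 1.57: a half-wave phase shift.
Exactly one π shift → a net half-wave offset.
For strong reflection here: 2 n t = (m + ½) λ.
Minimum at m = 0: t = λ / (4 n) = 742 / (4 × 1.37) = 135 nm.

1354 Å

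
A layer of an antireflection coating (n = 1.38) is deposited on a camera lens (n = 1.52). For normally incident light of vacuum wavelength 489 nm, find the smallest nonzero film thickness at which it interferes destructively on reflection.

88.6 nm

Top surface (1.0 → 1.38): reflection off a higher-index medium gives a half-wave phase shift.
Bottom surface (1.38 → 1.52): reflection off a higher-index medium gives a half-wave phase shift.
Net: no relative phase inversion (both shifts match).
For dark reflection here: 2 n t = (m + ½) λ.
Minimum at m = 0: t = λ / (4 n) = 489 / (4 × 1.38) = 88.6 nm.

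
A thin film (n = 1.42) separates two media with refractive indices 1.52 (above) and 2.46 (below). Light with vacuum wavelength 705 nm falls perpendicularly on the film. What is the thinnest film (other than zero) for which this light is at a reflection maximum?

124 nm

Top surface (1.52 → 1.42): reflection off a lower-index medium gives no phase shift.
Bottom surface (1.42 → 2.46): reflection off a higher-index medium gives a half-wave phase shift.
Net: one phase inversion between the two reflected rays.
So the condition for constructive reflection is 2 n t = (m + ½) λ.
Minimum at m = 0: t = λ / (4 n) = 705 / (4 × 1.42) = 124 nm.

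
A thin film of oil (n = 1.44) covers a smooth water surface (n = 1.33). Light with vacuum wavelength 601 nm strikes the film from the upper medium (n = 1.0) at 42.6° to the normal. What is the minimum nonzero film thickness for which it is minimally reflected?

Ray reflecting at the top interface goes from n = 1.0 toward n = 1.44: a half-wave phase shift.
Ray reflecting at the bottom interface goes from n = 1.44 toward n = 1.33: no phase shift.
Exactly one π shift → a net half-wave offset.
For weak reflection here: 2 n t cos θ_r = m λ.
Snell's law: 1.0 sin 42.6° = 1.44 sin θ_r → sin θ_r = 0.470, cos θ_r = 0.883.
Minimum nonzero at m = 1: t = λ / (2 n cos θ_r) = 601 / (2 × 1.44 × 0.883) = 236 nm.

236 nm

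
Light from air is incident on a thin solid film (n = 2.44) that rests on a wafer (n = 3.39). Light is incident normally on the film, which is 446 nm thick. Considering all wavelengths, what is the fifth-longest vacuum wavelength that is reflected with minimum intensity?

At the upper boundary (n = 1.0 to n = 2.44) the reflected ray undergoes a half-wave phase shift.
Ray reflecting at the bottom interface goes from n = 2.44 toward n = 3.39: a half-wave phase shift.
Zero or two π shifts → no net half-wave offset.
For dark reflection here: 2 n t = (m + ½) λ.
λ = 2 n t / (m + ½). The fifth-longest wavelength is m = 4: λ = 2 × 2.44 × 446 / 4.50 = 484 nm.

484 nm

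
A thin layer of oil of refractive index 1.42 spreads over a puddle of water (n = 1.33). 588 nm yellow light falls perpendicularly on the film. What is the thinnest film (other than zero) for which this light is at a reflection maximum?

Top surface (1.0 → 1.42): reflection off a higher-index medium gives a half-wave phase shift.
At the lower boundary (n = 1.42 to n = 1.33) the reflected ray undergoes no phase shift.
Exactly one π shift → a net half-wave offset.
With one net inversion, constructive interference in reflection requires 2 n t = (m + ½) λ.
Minimum at m = 0: t = λ / (4 n) = 588 / (4 × 1.42) = 104 nm.

104 nm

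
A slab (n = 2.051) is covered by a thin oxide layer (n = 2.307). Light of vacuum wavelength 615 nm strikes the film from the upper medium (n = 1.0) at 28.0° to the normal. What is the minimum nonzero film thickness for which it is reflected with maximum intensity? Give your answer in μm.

At the upper boundary (n = 1.0 to n = 2.307) the reflected ray undergoes a half-wave phase shift.
At the lower boundary (n = 2.307 to n = 2.051) the reflected ray undergoes no phase shift.
The two reflections differ by half a wavelength.
So the condition for constructive reflection is 2 n t cos θ_r = (m + ½) λ.
Snell's law: 1.0 sin 28.0° = 2.307 sin θ_r → sin θ_r = 0.203, cos θ_r = 0.979.
Minimum at m = 0: t = λ / (4 n cos θ_r) = 615 / (4 × 2.307 × 0.979) = 68.1 nm.

0.0681 μm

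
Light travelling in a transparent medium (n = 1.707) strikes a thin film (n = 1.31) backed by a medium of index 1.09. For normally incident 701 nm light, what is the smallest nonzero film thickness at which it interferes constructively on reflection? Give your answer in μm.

0.268 μm

At the upper boundary (n = 1.707 to n = 1.31) the reflected ray undergoes no phase shift.
Ray reflecting at the bottom interface goes from n = 1.31 toward n = 1.09: no phase shift.
Zero or two π shifts → no net half-wave offset.
For bright reflection here: 2 n t = m λ.
The smallest nonzero thickness corresponds to m = 1: t = m λ / (2 n) = 1.00 × 701 / (2 × 1.31) = 268 nm.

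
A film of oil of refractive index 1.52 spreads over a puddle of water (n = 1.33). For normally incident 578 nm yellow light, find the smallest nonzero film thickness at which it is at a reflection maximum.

95.1 nm

Top surface (1.0 → 1.52): reflection off a higher-index medium gives a half-wave phase shift.
Ray reflecting at the bottom interface goes from n = 1.52 toward n = 1.33: no phase shift.
The two reflections differ by half a wavelength.
For maximum reflection here: 2 n t = (m + ½) λ.
Minimum at m = 0: t = λ / (4 n) = 578 / (4 × 1.52) = 95.1 nm.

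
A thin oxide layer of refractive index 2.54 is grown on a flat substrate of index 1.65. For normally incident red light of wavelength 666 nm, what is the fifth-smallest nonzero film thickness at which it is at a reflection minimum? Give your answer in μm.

At the upper boundary (n = 1.0 to n = 2.54) the reflected ray undergoes a half-wave phase shift.
At the lower boundary (n = 2.54 to n = 1.65) the reflected ray undergoes no phase shift.
The two reflections differ by half a wavelength.
So the condition for destructive reflection is 2 n t = m λ.
The fifth-smallest nonzero thickness corresponds to m = 5: t = m λ / (2 n) = 5.00 × 666 / (2 × 2.54) = 656 nm.

0.656 μm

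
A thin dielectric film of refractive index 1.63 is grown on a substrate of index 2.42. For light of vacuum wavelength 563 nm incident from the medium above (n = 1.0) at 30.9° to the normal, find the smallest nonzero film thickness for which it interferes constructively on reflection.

Top surface (1.0 → 1.63): reflection off a higher-index medium gives a half-wave phase shift.
Bottom surface (1.63 → 2.42): reflection off a higher-index medium gives a half-wave phase shift.
Net: no relative phase inversion (both shifts match).
With no net inversion, constructive interference in reflection requires 2 n t cos θ_r = m λ.
Snell's law: 1.0 sin 30.9° = 1.63 sin θ_r → sin θ_r = 0.315, cos θ_r = 0.949.
Minimum nonzero at m = 1: t = λ / (2 n cos θ_r) = 563 / (2 × 1.63 × 0.949) = 182 nm.

182 nm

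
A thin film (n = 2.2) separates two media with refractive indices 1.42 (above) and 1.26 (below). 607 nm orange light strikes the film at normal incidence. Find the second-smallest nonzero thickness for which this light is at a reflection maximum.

Ray reflecting at the top interface goes from n = 1.42 toward n = 2.2: a half-wave phase shift.
Ray reflecting at the bottom interface goes from n = 2.2 toward n = 1.26: no phase shift.
The two reflections differ by half a wavelength.
With one net inversion, constructive interference in reflection requires 2 n t = (m + ½) λ.
The second-smallest nonzero thickness corresponds to m = 1: t = (m + ½) λ / (2 n) = 1.50 × 607 / (2 × 2.2) = 207 nm.

207 nm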